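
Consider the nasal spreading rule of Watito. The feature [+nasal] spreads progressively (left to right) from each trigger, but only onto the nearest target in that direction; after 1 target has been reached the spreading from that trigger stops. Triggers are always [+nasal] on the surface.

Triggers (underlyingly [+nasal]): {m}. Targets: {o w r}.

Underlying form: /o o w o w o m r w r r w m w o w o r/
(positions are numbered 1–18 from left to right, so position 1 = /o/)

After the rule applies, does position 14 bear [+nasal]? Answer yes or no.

From /m/ at 7 rightward: 8 /r/ → [+nasal]; bound reached.
From /m/ at 13 rightward: 14 /w/ → [+nasal]; bound reached.
Targets with no active source: positions 1 2 3 4 5 6 9 10 11 12 15 16 17 18 stay [-nasal].
[+nasal] positions on the surface: 7 8 13 14.

yes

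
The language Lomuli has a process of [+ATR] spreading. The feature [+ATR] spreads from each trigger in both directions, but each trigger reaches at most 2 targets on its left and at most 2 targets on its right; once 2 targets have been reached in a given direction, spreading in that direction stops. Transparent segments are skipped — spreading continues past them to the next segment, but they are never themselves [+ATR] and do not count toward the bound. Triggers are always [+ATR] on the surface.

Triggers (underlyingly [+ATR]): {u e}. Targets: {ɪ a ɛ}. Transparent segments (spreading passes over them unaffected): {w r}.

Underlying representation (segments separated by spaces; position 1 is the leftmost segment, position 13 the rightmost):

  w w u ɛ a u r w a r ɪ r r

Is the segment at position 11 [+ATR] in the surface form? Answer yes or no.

From /u/ at 3 rightward: 4 /ɛ/ → [+ATR]; 5 /a/ → [+ATR]; bound reached.
From /u/ at 3 leftward: 2 /w/ transparent; 1 /w/ transparent; word edge.
From /u/ at 6 rightward: 7 /r/ transparent; 8 /w/ transparent; 9 /a/ → [+ATR]; 10 /r/ transparent; 11 /ɪ/ → [+ATR]; bound reached.
From /u/ at 6 leftward: 5 /a/ → [+ATR]; 4 /ɛ/ → [+ATR]; bound reached.
[+ATR] positions on the surface: 3 4 5 6 9 11.

yes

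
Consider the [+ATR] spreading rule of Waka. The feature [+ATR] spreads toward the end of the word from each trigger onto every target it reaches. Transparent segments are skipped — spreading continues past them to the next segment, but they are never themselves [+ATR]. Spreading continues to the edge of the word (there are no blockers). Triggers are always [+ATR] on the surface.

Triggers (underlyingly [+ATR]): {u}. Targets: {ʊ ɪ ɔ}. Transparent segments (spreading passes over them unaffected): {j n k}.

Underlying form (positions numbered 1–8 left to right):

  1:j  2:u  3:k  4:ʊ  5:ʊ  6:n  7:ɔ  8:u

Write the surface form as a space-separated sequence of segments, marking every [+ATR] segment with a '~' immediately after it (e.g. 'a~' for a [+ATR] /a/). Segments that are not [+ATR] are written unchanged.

From /u/ at 2 rightward: 3 /k/ transparent; 4 /ʊ/ → [+ATR]; 5 /ʊ/ → [+ATR]; 6 /n/ transparent; 7 /ɔ/ → [+ATR]; 8 /u/ is itself a trigger — this domain ends here.
From /u/ at 8 rightward: word edge.
[+ATR] positions on the surface: 2 4 5 7 8.

j u~ k ʊ~ ʊ~ n ɔ~ u~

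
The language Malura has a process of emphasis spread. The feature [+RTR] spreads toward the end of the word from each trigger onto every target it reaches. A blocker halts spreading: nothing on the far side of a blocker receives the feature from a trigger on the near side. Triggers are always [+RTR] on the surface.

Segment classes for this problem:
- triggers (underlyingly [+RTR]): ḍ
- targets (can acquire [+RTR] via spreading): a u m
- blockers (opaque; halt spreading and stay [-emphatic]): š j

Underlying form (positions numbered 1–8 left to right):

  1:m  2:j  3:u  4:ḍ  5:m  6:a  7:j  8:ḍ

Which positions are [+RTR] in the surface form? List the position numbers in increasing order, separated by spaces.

4 5 6 8

From /ḍ/ at 4 rightward: 5 /m/ → [+RTR]; 6 /a/ → [+RTR]; 7 /j/ blocks.
From /ḍ/ at 8 rightward: word edge.
Targets with no active source: positions 1 3 stay [-emphatic].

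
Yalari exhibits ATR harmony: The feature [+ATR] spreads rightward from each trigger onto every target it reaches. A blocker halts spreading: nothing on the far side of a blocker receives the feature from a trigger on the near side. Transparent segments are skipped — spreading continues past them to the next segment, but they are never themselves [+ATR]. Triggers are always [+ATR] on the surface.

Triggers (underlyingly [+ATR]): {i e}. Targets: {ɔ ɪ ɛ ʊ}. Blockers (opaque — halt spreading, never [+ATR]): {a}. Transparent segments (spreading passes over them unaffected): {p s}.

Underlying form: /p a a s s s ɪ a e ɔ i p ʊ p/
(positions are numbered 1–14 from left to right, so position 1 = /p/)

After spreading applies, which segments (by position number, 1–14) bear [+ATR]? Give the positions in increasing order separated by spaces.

9 10 11 13

From /e/ at 9 rightward: 10 /ɔ/ → [+ATR]; 11 /i/ is itself a trigger — this domain ends here.
From /i/ at 11 rightward: 12 /p/ transparent; 13 /ʊ/ → [+ATR]; 14 /p/ transparent; word edge.
Target with no active source: position 7 stays [-ATR].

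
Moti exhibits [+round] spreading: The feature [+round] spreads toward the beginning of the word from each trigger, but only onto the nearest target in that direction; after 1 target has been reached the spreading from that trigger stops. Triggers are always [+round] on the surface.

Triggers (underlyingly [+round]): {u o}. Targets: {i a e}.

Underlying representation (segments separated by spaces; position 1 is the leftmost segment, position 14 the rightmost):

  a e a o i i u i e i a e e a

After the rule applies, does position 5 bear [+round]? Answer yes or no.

no

From /o/ at 4 leftward: 3 /a/ → [+round]; bound reached.
From /u/ at 7 leftward: 6 /i/ → [+round]; bound reached.
Targets with no active source: positions 1 2 5 8 9 10 11 12 13 14 stay [-round].
[+round] positions on the surface: 3 4 6 7.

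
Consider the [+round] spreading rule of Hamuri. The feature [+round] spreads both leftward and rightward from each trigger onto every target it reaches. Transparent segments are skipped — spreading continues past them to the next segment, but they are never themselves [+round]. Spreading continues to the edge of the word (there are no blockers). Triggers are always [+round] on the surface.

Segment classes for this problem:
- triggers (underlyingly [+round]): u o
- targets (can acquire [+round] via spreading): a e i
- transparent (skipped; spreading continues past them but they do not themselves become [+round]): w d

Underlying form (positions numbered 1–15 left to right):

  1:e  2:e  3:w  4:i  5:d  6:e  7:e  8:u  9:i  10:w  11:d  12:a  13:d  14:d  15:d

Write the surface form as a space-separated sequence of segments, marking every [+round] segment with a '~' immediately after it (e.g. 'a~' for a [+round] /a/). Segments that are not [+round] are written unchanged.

e~ e~ w i~ d e~ e~ u~ i~ w d a~ d d d

From /u/ at 8 rightward: 9 /i/ → [+round]; 10 /w/ transparent; 11 /d/ transparent; 12 /a/ → [+round]; 13 /d/ transparent; 14 /d/ transparent; 15 /d/ transparent; word edge.
From /u/ at 8 leftward: 7 /e/ → [+round]; 6 /e/ → [+round]; 5 /d/ transparent; 4 /i/ → [+round]; 3 /w/ transparent; 2 /e/ → [+round]; 1 /e/ → [+round]; word edge.
[+round] positions on the surface: 1 2 4 6 7 8 9 12.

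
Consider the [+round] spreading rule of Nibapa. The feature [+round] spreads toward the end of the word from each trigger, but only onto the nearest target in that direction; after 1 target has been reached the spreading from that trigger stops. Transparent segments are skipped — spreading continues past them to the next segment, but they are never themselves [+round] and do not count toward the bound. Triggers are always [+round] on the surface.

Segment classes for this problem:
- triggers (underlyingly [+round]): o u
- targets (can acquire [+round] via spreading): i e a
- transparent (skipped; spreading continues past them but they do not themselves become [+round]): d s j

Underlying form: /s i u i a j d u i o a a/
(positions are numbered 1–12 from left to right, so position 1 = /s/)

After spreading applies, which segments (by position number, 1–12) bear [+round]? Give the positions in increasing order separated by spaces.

From /u/ at 3 rightward: 4 /i/ → [+round]; bound reached.
From /u/ at 8 rightward: 9 /i/ → [+round]; bound reached.
From /o/ at 10 rightward: 11 /a/ → [+round]; bound reached.
Targets with no active source: positions 2 5 12 stay [-round].

3 4 8 9 10 11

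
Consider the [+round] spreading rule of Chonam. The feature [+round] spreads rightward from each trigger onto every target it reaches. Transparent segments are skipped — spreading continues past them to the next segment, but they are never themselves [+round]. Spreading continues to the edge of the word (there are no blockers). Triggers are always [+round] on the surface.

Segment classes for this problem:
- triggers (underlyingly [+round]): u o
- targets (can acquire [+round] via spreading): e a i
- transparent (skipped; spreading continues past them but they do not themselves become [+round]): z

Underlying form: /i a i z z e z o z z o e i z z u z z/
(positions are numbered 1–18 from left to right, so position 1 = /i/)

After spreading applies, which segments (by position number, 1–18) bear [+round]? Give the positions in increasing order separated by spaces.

From /o/ at 8 rightward: 9 /z/ transparent; 10 /z/ transparent; 11 /o/ is itself a trigger — this domain ends here.
From /o/ at 11 rightward: 12 /e/ → [+round]; 13 /i/ → [+round]; 14 /z/ transparent; 15 /z/ transparent; 16 /u/ is itself a trigger — this domain ends here.
From /u/ at 16 rightward: 17 /z/ transparent; 18 /z/ transparent; word edge.
Targets with no active source: positions 1 2 3 6 stay [-round].

8 11 12 13 16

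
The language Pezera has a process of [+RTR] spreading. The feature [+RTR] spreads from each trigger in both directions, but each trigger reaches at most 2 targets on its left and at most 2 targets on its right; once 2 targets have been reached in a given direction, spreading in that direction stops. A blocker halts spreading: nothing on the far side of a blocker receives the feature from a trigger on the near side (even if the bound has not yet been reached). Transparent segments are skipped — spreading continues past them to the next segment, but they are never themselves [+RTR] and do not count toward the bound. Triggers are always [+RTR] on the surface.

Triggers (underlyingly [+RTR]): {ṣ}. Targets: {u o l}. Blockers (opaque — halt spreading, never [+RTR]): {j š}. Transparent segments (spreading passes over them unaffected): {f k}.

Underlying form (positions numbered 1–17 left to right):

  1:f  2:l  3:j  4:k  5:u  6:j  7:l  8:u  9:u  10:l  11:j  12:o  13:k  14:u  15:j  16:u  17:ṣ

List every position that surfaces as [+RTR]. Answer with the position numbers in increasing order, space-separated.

16 17

From /ṣ/ at 17 rightward: word edge.
From /ṣ/ at 17 leftward: 16 /u/ → [+RTR]; 15 /j/ blocks.
Targets with no active source: positions 2 5 7 8 9 10 12 14 stay [-emphatic].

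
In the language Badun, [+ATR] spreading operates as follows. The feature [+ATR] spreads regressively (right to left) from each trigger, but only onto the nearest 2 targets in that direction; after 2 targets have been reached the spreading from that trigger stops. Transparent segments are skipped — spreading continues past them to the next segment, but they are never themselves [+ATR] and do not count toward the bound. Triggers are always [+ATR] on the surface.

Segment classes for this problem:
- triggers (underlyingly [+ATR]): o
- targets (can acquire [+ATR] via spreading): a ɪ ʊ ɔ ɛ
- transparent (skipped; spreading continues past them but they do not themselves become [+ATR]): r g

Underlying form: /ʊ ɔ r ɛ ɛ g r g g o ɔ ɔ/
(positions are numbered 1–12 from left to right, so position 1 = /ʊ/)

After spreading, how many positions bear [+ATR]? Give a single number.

From /o/ at 10 leftward: 9 /g/ transparent; 8 /g/ transparent; 7 /r/ transparent; 6 /g/ transparent; 5 /ɛ/ → [+ATR]; 4 /ɛ/ → [+ATR]; bound reached.
Targets with no active source: positions 1 2 11 12 stay [-ATR].
[+ATR] positions on the surface: 4 5 10.

3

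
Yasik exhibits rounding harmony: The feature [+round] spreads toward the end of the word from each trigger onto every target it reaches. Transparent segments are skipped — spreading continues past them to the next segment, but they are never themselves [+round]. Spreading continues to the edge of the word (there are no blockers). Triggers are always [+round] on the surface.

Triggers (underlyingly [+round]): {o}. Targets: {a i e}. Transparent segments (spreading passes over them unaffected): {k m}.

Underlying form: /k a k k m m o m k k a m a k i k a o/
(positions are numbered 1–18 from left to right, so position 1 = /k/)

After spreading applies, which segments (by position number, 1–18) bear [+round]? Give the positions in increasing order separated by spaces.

From /o/ at 7 rightward: 8 /m/ transparent; 9 /k/ transparent; 10 /k/ transparent; 11 /a/ → [+round]; 12 /m/ transparent; 13 /a/ → [+round]; 14 /k/ transparent; 15 /i/ → [+round]; 16 /k/ transparent; 17 /a/ → [+round]; 18 /o/ is itself a trigger — this domain ends here.
From /o/ at 18 rightward: word edge.
Target with no active source: position 2 stays [-round].

7 11 13 15 17 18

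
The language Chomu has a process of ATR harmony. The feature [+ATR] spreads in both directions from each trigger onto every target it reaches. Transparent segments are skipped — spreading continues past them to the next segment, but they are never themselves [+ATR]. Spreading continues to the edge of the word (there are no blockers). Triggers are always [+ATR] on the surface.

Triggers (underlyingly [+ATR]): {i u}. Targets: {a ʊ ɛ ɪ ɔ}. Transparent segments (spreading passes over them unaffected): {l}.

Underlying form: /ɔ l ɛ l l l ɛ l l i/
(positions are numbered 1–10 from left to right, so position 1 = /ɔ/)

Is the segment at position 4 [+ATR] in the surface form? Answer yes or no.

no

From /i/ at 10 rightward: word edge.
From /i/ at 10 leftward: 9 /l/ transparent; 8 /l/ transparent; 7 /ɛ/ → [+ATR]; 6 /l/ transparent; 5 /l/ transparent; 4 /l/ transparent; 3 /ɛ/ → [+ATR]; 2 /l/ transparent; 1 /ɔ/ → [+ATR]; word edge.
[+ATR] positions on the surface: 1 3 7 10.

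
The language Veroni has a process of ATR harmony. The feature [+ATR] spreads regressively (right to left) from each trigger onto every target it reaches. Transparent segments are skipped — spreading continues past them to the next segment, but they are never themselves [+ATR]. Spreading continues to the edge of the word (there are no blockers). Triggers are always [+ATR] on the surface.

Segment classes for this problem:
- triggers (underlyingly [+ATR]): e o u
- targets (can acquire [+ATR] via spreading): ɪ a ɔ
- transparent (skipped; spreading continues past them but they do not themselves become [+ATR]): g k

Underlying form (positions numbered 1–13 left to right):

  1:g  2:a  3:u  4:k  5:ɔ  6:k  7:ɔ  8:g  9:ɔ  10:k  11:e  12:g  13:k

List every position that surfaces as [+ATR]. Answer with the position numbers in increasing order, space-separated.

2 3 5 7 9 11

From /u/ at 3 leftward: 2 /a/ → [+ATR]; 1 /g/ transparent; word edge.
From /e/ at 11 leftward: 10 /k/ transparent; 9 /ɔ/ → [+ATR]; 8 /g/ transparent; 7 /ɔ/ → [+ATR]; 6 /k/ transparent; 5 /ɔ/ → [+ATR]; 4 /k/ transparent; 3 /u/ is itself a trigger — this domain ends here.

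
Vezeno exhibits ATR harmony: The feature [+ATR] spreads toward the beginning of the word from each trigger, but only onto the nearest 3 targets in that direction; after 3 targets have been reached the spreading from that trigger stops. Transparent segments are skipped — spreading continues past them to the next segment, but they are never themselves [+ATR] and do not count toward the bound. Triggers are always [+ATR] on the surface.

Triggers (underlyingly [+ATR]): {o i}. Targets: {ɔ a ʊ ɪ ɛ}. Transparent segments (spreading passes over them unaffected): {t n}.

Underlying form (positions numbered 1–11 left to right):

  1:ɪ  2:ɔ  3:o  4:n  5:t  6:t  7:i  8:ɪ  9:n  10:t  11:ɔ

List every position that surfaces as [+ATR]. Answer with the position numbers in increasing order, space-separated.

1 2 3 7

From /o/ at 3 leftward: 2 /ɔ/ → [+ATR]; 1 /ɪ/ → [+ATR]; word edge.
From /i/ at 7 leftward: 6 /t/ transparent; 5 /t/ transparent; 4 /n/ transparent; 3 /o/ is itself a trigger — this domain ends here.
Targets with no active source: positions 8 11 stay [-ATR].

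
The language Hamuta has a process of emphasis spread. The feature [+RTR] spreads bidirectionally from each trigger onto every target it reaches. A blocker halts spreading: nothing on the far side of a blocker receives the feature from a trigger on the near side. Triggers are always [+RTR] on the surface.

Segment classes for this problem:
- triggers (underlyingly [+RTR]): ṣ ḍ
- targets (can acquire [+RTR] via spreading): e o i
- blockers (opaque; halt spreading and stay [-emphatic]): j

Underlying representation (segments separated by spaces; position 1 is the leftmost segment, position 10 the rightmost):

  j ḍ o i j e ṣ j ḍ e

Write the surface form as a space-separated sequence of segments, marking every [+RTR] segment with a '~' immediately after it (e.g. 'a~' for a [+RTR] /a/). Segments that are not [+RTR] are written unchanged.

From /ḍ/ at 2 rightward: 3 /o/ → [+RTR]; 4 /i/ → [+RTR]; 5 /j/ blocks.
From /ḍ/ at 2 leftward: 1 /j/ blocks.
From /ṣ/ at 7 rightward: 8 /j/ blocks.
From /ṣ/ at 7 leftward: 6 /e/ → [+RTR]; 5 /j/ blocks.
From /ḍ/ at 9 rightward: 10 /e/ → [+RTR]; word edge.
From /ḍ/ at 9 leftward: 8 /j/ blocks.
[+RTR] positions on the surface: 2 3 4 6 7 9 10.

j ḍ~ o~ i~ j e~ ṣ~ j ḍ~ e~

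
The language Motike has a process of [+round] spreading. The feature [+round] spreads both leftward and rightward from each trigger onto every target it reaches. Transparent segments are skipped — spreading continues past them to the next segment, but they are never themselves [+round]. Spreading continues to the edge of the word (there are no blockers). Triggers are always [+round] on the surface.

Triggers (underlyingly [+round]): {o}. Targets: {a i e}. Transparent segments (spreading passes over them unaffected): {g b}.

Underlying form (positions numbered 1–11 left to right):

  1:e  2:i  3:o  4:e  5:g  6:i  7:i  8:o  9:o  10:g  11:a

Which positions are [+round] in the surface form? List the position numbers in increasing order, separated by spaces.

From /o/ at 3 rightward: 4 /e/ → [+round]; 5 /g/ transparent; 6 /i/ → [+round]; 7 /i/ → [+round]; 8 /o/ is itself a trigger — this domain ends here.
From /o/ at 3 leftward: 2 /i/ → [+round]; 1 /e/ → [+round]; word edge.
From /o/ at 8 rightward: 9 /o/ is itself a trigger — this domain ends here.
From /o/ at 8 leftward: 7 /i/ → [+round]; 6 /i/ → [+round]; 5 /g/ transparent; 4 /e/ → [+round]; 3 /o/ is itself a trigger — this domain ends here.
From /o/ at 9 rightward: 10 /g/ transparent; 11 /a/ → [+round]; word edge.
From /o/ at 9 leftward: 8 /o/ is itself a trigger — this domain ends here.

1 2 3 4 6 7 8 9 11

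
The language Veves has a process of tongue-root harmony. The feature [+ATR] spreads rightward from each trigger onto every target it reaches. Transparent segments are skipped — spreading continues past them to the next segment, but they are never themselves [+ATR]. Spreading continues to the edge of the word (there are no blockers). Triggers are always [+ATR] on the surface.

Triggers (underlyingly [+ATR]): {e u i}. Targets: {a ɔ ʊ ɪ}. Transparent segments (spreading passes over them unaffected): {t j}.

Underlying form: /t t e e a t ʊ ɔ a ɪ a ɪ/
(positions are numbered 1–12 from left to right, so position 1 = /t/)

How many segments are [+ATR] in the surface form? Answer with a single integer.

From /e/ at 3 rightward: 4 /e/ is itself a trigger — this domain ends here.
From /e/ at 4 rightward: 5 /a/ → [+ATR]; 6 /t/ transparent; 7 /ʊ/ → [+ATR]; 8 /ɔ/ → [+ATR]; 9 /a/ → [+ATR]; 10 /ɪ/ → [+ATR]; 11 /a/ → [+ATR]; 12 /ɪ/ → [+ATR]; word edge.
[+ATR] positions on the surface: 3 4 5 7 8 9 10 11 12.

9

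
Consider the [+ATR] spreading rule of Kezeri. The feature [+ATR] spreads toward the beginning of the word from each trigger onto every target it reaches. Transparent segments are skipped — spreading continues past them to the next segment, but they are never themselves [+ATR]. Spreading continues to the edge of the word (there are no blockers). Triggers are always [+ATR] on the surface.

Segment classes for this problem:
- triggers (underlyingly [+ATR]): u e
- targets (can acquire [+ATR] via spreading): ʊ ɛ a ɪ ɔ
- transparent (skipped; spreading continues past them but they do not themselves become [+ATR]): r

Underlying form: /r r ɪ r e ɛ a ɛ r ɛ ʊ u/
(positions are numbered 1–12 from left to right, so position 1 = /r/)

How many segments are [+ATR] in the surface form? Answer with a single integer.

8

From /e/ at 5 leftward: 4 /r/ transparent; 3 /ɪ/ → [+ATR]; 2 /r/ transparent; 1 /r/ transparent; word edge.
From /u/ at 12 leftward: 11 /ʊ/ → [+ATR]; 10 /ɛ/ → [+ATR]; 9 /r/ transparent; 8 /ɛ/ → [+ATR]; 7 /a/ → [+ATR]; 6 /ɛ/ → [+ATR]; 5 /e/ is itself a trigger — this domain ends here.
[+ATR] positions on the surface: 3 5 6 7 8 10 11 12.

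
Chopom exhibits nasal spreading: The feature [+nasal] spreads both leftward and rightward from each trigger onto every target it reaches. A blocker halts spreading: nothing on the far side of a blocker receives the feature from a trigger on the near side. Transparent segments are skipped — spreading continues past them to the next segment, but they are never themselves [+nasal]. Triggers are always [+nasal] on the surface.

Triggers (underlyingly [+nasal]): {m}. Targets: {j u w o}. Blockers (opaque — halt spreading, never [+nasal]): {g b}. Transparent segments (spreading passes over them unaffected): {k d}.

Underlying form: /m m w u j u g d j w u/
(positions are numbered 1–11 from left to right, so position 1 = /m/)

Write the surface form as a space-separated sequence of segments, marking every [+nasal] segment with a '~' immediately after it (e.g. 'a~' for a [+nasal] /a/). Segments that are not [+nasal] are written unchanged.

From /m/ at 1 rightward: 2 /m/ is itself a trigger — this domain ends here.
From /m/ at 1 leftward: word edge.
From /m/ at 2 rightward: 3 /w/ → [+nasal]; 4 /u/ → [+nasal]; 5 /j/ → [+nasal]; 6 /u/ → [+nasal]; 7 /g/ blocks.
From /m/ at 2 leftward: 1 /m/ is itself a trigger — this domain ends here.
Targets with no active source: positions 9 10 11 stay [-nasal].
[+nasal] positions on the surface: 1 2 3 4 5 6.

m~ m~ w~ u~ j~ u~ g d j w u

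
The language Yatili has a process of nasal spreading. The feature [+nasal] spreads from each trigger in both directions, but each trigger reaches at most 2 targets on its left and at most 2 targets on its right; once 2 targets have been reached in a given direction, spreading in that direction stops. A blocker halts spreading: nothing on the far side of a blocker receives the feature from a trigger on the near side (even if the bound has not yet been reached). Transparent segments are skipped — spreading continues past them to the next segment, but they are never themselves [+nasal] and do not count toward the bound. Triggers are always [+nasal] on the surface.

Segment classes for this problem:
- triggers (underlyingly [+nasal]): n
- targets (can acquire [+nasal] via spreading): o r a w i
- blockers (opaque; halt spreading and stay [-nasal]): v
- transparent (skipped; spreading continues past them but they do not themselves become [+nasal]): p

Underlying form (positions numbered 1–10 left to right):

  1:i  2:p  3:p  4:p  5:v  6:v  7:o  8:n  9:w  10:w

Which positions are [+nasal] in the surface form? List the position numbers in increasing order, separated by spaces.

7 8 9 10

From /n/ at 8 rightward: 9 /w/ → [+nasal]; 10 /w/ → [+nasal]; bound reached.
From /n/ at 8 leftward: 7 /o/ → [+nasal]; 6 /v/ blocks.
Target with no active source: position 1 stays [-nasal].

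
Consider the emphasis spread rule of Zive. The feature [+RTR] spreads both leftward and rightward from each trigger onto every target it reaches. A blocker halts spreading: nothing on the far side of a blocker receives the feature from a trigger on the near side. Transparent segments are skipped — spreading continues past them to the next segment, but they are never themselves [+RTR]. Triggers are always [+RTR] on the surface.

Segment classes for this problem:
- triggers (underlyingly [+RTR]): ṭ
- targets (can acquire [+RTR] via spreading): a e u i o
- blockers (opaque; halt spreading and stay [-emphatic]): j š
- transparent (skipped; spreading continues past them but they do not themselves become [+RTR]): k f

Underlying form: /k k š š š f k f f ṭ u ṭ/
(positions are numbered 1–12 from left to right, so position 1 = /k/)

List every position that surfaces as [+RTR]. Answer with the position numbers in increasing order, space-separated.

10 11 12

From /ṭ/ at 10 rightward: 11 /u/ → [+RTR]; 12 /ṭ/ is itself a trigger — this domain ends here.
From /ṭ/ at 10 leftward: 9 /f/ transparent; 8 /f/ transparent; 7 /k/ transparent; 6 /f/ transparent; 5 /š/ blocks.
From /ṭ/ at 12 rightward: word edge.
From /ṭ/ at 12 leftward: 11 /u/ → [+RTR]; 10 /ṭ/ is itself a trigger — this domain ends here.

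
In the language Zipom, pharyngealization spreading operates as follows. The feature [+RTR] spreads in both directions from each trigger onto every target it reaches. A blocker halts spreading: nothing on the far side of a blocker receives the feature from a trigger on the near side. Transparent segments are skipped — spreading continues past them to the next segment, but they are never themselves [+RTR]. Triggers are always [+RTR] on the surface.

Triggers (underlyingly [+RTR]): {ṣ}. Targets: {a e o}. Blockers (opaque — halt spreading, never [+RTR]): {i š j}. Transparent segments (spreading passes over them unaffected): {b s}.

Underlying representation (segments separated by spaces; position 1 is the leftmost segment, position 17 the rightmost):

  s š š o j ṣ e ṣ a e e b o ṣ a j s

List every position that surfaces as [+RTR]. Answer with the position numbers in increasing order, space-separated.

6 7 8 9 10 11 13 14 15

From /ṣ/ at 6 rightward: 7 /e/ → [+RTR]; 8 /ṣ/ is itself a trigger — this domain ends here.
From /ṣ/ at 6 leftward: 5 /j/ blocks.
From /ṣ/ at 8 rightward: 9 /a/ → [+RTR]; 10 /e/ → [+RTR]; 11 /e/ → [+RTR]; 12 /b/ transparent; 13 /o/ → [+RTR]; 14 /ṣ/ is itself a trigger — this domain ends here.
From /ṣ/ at 8 leftward: 7 /e/ → [+RTR]; 6 /ṣ/ is itself a trigger — this domain ends here.
From /ṣ/ at 14 rightward: 15 /a/ → [+RTR]; 16 /j/ blocks.
From /ṣ/ at 14 leftward: 13 /o/ → [+RTR]; 12 /b/ transparent; 11 /e/ → [+RTR]; 10 /e/ → [+RTR]; 9 /a/ → [+RTR]; 8 /ṣ/ is itself a trigger — this domain ends here.
Target with no active source: position 4 stays [-emphatic].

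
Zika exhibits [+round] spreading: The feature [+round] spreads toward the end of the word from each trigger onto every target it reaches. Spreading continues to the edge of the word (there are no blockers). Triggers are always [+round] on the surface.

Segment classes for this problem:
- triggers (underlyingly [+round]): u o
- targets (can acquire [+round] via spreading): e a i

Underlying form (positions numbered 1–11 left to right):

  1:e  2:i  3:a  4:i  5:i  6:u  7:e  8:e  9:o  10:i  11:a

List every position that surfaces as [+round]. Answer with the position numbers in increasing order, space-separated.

6 7 8 9 10 11

From /u/ at 6 rightward: 7 /e/ → [+round]; 8 /e/ → [+round]; 9 /o/ is itself a trigger — this domain ends here.
From /o/ at 9 rightward: 10 /i/ → [+round]; 11 /a/ → [+round]; word edge.
Targets with no active source: positions 1 2 3 4 5 stay [-round].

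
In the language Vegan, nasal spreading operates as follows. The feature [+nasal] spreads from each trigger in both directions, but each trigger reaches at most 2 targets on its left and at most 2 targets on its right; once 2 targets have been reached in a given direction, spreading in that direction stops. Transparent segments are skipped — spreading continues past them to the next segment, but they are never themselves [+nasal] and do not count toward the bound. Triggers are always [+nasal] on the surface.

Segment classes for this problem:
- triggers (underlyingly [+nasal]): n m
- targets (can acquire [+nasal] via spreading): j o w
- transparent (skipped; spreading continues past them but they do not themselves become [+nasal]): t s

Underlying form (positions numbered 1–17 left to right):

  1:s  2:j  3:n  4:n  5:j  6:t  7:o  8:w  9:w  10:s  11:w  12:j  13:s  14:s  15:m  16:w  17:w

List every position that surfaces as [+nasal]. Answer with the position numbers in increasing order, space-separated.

2 3 4 5 7 11 12 15 16 17

From /n/ at 3 rightward: 4 /n/ is itself a trigger — this domain ends here.
From /n/ at 3 leftward: 2 /j/ → [+nasal]; 1 /s/ transparent; word edge.
From /n/ at 4 rightward: 5 /j/ → [+nasal]; 6 /t/ transparent; 7 /o/ → [+nasal]; bound reached.
From /n/ at 4 leftward: 3 /n/ is itself a trigger — this domain ends here.
From /m/ at 15 rightward: 16 /w/ → [+nasal]; 17 /w/ → [+nasal]; bound reached.
From /m/ at 15 leftward: 14 /s/ transparent; 13 /s/ transparent; 12 /j/ → [+nasal]; 11 /w/ → [+nasal]; bound reached.
Targets with no active source: positions 8 9 stay [-nasal].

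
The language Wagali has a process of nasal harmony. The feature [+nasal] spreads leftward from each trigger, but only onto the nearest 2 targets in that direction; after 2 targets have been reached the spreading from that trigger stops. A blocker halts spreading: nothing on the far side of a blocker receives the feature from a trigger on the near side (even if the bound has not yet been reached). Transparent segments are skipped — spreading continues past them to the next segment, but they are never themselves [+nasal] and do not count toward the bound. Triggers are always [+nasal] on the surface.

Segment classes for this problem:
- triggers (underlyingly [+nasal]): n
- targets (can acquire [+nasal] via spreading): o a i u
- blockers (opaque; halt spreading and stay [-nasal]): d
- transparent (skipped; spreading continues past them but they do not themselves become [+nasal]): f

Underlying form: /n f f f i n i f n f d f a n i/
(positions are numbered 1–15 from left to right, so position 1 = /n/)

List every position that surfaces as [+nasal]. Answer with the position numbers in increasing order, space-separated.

From /n/ at 1 leftward: word edge.
From /n/ at 6 leftward: 5 /i/ → [+nasal]; 4 /f/ transparent; 3 /f/ transparent; 2 /f/ transparent; 1 /n/ is itself a trigger — this domain ends here.
From /n/ at 9 leftward: 8 /f/ transparent; 7 /i/ → [+nasal]; 6 /n/ is itself a trigger — this domain ends here.
From /n/ at 14 leftward: 13 /a/ → [+nasal]; 12 /f/ transparent; 11 /d/ blocks.
Target with no active source: position 15 stays [-nasal].

1 5 6 7 9 13 14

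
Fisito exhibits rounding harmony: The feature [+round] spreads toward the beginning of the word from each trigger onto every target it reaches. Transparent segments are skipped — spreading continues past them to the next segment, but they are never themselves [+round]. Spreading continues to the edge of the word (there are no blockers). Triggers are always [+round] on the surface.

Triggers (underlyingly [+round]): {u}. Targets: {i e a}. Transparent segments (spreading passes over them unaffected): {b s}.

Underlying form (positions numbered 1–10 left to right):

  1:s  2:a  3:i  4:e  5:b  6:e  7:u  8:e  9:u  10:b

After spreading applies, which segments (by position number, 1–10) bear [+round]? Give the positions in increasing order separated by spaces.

2 3 4 6 7 8 9

From /u/ at 7 leftward: 6 /e/ → [+round]; 5 /b/ transparent; 4 /e/ → [+round]; 3 /i/ → [+round]; 2 /a/ → [+round]; 1 /s/ transparent; word edge.
From /u/ at 9 leftward: 8 /e/ → [+round]; 7 /u/ is itself a trigger — this domain ends here.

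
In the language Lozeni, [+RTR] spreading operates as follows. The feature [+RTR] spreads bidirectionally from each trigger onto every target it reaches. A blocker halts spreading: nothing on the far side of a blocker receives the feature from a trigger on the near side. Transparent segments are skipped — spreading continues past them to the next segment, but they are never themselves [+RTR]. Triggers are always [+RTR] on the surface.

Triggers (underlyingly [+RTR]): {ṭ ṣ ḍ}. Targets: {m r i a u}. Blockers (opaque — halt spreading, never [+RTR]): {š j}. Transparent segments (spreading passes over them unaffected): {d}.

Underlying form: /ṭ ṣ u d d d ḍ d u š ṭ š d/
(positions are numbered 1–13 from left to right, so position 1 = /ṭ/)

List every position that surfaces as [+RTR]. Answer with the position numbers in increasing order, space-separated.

From /ṭ/ at 1 rightward: 2 /ṣ/ is itself a trigger — this domain ends here.
From /ṭ/ at 1 leftward: word edge.
From /ṣ/ at 2 rightward: 3 /u/ → [+RTR]; 4 /d/ transparent; 5 /d/ transparent; 6 /d/ transparent; 7 /ḍ/ is itself a trigger — this domain ends here.
From /ṣ/ at 2 leftward: 1 /ṭ/ is itself a trigger — this domain ends here.
From /ḍ/ at 7 rightward: 8 /d/ transparent; 9 /u/ → [+RTR]; 10 /š/ blocks.
From /ḍ/ at 7 leftward: 6 /d/ transparent; 5 /d/ transparent; 4 /d/ transparent; 3 /u/ → [+RTR]; 2 /ṣ/ is itself a trigger — this domain ends here.
From /ṭ/ at 11 rightward: 12 /š/ blocks.
From /ṭ/ at 11 leftward: 10 /š/ blocks.

1 2 3 7 9 11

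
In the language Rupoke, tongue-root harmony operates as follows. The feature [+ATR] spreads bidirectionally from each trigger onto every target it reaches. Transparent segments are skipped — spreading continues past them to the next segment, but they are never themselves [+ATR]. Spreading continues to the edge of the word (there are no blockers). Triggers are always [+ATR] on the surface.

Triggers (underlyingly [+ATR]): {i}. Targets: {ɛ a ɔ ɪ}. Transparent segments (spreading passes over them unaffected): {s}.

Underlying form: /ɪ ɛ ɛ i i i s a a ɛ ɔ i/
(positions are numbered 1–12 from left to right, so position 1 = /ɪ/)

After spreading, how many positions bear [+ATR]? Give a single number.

From /i/ at 4 rightward: 5 /i/ is itself a trigger — this domain ends here.
From /i/ at 4 leftward: 3 /ɛ/ → [+ATR]; 2 /ɛ/ → [+ATR]; 1 /ɪ/ → [+ATR]; word edge.
From /i/ at 5 rightward: 6 /i/ is itself a trigger — this domain ends here.
From /i/ at 5 leftward: 4 /i/ is itself a trigger — this domain ends here.
From /i/ at 6 rightward: 7 /s/ transparent; 8 /a/ → [+ATR]; 9 /a/ → [+ATR]; 10 /ɛ/ → [+ATR]; 11 /ɔ/ → [+ATR]; 12 /i/ is itself a trigger — this domain ends here.
From /i/ at 6 leftward: 5 /i/ is itself a trigger — this domain ends here.
From /i/ at 12 rightward: word edge.
From /i/ at 12 leftward: 11 /ɔ/ → [+ATR]; 10 /ɛ/ → [+ATR]; 9 /a/ → [+ATR]; 8 /a/ → [+ATR]; 7 /s/ transparent; 6 /i/ is itself a trigger — this domain ends here.
[+ATR] positions on the surface: 1 2 3 4 5 6 8 9 10 11 12.

11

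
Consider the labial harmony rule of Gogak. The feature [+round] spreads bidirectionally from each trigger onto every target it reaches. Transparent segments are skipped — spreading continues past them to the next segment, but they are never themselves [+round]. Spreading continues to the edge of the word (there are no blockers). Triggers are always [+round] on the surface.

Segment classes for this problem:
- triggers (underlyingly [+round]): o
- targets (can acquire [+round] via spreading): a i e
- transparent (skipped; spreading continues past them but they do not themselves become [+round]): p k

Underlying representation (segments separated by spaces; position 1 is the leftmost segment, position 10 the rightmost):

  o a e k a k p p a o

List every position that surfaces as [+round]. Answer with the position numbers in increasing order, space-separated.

1 2 3 5 9 10

From /o/ at 1 rightward: 2 /a/ → [+round]; 3 /e/ → [+round]; 4 /k/ transparent; 5 /a/ → [+round]; 6 /k/ transparent; 7 /p/ transparent; 8 /p/ transparent; 9 /a/ → [+round]; 10 /o/ is itself a trigger — this domain ends here.
From /o/ at 1 leftward: word edge.
From /o/ at 10 rightward: word edge.
From /o/ at 10 leftward: 9 /a/ → [+round]; 8 /p/ transparent; 7 /p/ transparent; 6 /k/ transparent; 5 /a/ → [+round]; 4 /k/ transparent; 3 /e/ → [+round]; 2 /a/ → [+round]; 1 /o/ is itself a trigger — this domain ends here.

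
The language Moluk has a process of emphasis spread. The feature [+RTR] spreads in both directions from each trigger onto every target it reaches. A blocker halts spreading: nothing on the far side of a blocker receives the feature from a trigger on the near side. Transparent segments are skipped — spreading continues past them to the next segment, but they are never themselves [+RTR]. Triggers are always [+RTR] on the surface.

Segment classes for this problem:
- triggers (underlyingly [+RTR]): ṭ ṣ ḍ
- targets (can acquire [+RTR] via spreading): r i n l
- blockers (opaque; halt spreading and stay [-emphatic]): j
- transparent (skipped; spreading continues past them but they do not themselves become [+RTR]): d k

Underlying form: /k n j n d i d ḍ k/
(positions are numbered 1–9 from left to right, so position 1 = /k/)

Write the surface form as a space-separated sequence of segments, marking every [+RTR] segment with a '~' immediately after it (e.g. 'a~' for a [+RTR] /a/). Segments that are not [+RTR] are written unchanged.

k n j n~ d i~ d ḍ~ k

From /ḍ/ at 8 rightward: 9 /k/ transparent; word edge.
From /ḍ/ at 8 leftward: 7 /d/ transparent; 6 /i/ → [+RTR]; 5 /d/ transparent; 4 /n/ → [+RTR]; 3 /j/ blocks.
Target with no active source: position 2 stays [-emphatic].
[+RTR] positions on the surface: 4 6 8.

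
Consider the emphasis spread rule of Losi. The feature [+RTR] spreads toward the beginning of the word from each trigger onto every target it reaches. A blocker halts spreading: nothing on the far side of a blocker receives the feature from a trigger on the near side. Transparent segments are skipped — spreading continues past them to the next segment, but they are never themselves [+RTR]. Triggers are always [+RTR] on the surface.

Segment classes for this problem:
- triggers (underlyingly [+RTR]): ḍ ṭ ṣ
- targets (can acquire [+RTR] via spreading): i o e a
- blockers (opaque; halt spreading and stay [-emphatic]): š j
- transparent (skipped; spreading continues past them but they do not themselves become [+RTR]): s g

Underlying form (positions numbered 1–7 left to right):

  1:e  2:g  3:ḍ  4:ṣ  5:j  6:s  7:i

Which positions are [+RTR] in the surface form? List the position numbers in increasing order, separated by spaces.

1 3 4

From /ḍ/ at 3 leftward: 2 /g/ transparent; 1 /e/ → [+RTR]; word edge.
From /ṣ/ at 4 leftward: 3 /ḍ/ is itself a trigger — this domain ends here.
Target with no active source: position 7 stays [-emphatic].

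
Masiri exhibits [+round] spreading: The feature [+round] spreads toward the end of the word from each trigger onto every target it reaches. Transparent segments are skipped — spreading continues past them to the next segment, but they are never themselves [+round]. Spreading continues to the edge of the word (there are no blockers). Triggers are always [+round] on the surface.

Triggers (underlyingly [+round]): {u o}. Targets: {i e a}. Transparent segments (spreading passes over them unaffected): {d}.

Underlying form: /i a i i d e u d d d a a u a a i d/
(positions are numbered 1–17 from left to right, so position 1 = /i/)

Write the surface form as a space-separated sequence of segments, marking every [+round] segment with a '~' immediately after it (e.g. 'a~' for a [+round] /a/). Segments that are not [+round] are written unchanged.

From /u/ at 7 rightward: 8 /d/ transparent; 9 /d/ transparent; 10 /d/ transparent; 11 /a/ → [+round]; 12 /a/ → [+round]; 13 /u/ is itself a trigger — this domain ends here.
From /u/ at 13 rightward: 14 /a/ → [+round]; 15 /a/ → [+round]; 16 /i/ → [+round]; 17 /d/ transparent; word edge.
Targets with no active source: positions 1 2 3 4 6 stay [-round].
[+round] positions on the surface: 7 11 12 13 14 15 16.

i a i i d e u~ d d d a~ a~ u~ a~ a~ i~ d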